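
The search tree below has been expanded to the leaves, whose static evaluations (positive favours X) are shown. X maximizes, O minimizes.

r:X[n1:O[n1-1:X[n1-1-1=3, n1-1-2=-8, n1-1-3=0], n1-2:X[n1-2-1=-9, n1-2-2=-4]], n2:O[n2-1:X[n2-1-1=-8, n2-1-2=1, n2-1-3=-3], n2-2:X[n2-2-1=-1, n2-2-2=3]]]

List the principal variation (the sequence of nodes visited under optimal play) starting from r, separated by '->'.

n1-1 (X): max(3, -8, 0) = 3
n1-2 (X): max(-9, -4) = -4
n1 (O): min(3, -4) = -4
n2-1 (X): max(-8, 1, -3) = 1
n2-2 (X): max(-1, 3) = 3
n2 (O): min(1, 3) = 1
r (X): max(-4, 1) = 1
At r, X picks n2 (highest: 1).
At n2, O picks n2-1 (lowest: 1).
At n2-1, X picks n2-1-2 (highest: 1).
Terminal value 1.

r -> n2 -> n2-1 -> n2-1-2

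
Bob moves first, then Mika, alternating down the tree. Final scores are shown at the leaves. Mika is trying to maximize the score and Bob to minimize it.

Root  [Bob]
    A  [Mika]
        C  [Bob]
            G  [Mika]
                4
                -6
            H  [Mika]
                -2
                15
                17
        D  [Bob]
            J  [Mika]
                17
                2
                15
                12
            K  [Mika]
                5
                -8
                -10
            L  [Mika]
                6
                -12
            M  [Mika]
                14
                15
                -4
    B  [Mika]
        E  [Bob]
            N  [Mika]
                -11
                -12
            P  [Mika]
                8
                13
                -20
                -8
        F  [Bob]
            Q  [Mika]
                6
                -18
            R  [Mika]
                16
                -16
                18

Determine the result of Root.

G (Mika): max(4, -6) = 4
H (Mika): max(-2, 15, 17) = 17
C (Bob): min(4, 17) = 4
J (Mika): max(17, 2, 15, 12) = 17
K (Mika): max(5, -8, -10) = 5
L (Mika): max(6, -12) = 6
M (Mika): max(14, 15, -4) = 15
D (Bob): min(17, 5, 6, 15) = 5
A (Mika): max(4, 5) = 5
N (Mika): max(-11, -12) = -11
P (Mika): max(8, 13, -20, -8) = 13
E (Bob): min(-11, 13) = -11
Q (Mika): max(6, -18) = 6
R (Mika): max(16, -16, 18) = 18
F (Bob): min(6, 18) = 6
B (Mika): max(-11, 6) = 6
Root (Bob): min(5, 6) = 5

5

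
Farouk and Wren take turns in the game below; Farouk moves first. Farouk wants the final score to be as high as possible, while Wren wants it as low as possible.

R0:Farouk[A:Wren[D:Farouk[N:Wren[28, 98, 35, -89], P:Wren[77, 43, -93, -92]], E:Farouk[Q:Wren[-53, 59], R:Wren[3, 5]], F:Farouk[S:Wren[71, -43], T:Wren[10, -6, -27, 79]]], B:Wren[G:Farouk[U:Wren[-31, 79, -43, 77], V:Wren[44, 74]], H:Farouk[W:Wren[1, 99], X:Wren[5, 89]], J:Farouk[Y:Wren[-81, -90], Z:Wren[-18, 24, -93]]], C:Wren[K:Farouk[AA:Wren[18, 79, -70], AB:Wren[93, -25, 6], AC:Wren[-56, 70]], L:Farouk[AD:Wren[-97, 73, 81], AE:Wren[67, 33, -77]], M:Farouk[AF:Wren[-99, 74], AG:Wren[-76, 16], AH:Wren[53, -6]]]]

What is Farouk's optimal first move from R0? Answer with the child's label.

N (Wren): min(28, 98, 35, -89) = -89
P (Wren): min(77, 43, -93, -92) = -93
D (Farouk): max(-89, -93) = -89
Q (Wren): min(-53, 59) = -53
R (Wren): min(3, 5) = 3
E (Farouk): max(-53, 3) = 3
S (Wren): min(71, -43) = -43
T (Wren): min(10, -6, -27, 79) = -27
F (Farouk): max(-43, -27) = -27
A (Wren): min(-89, 3, -27) = -89
U (Wren): min(-31, 79, -43, 77) = -43
V (Wren): min(44, 74) = 44
G (Farouk): max(-43, 44) = 44
W (Wren): min(1, 99) = 1
X (Wren): min(5, 89) = 5
H (Farouk): max(1, 5) = 5
Y (Wren): min(-81, -90) = -90
Z (Wren): min(-18, 24, -93) = -93
J (Farouk): max(-90, -93) = -90
B (Wren): min(44, 5, -90) = -90
AA (Wren): min(18, 79, -70) = -70
AB (Wren): min(93, -25, 6) = -25
AC (Wren): min(-56, 70) = -56
K (Farouk): max(-70, -25, -56) = -25
AD (Wren): min(-97, 73, 81) = -97
AE (Wren): min(67, 33, -77) = -77
L (Farouk): max(-97, -77) = -77
AF (Wren): min(-99, 74) = -99
AG (Wren): min(-76, 16) = -76
AH (Wren): min(53, -6) = -6
M (Farouk): max(-99, -76, -6) = -6
C (Wren): min(-25, -77, -6) = -77
R0 (Farouk): max(-89, -90, -77) = -77
Farouk at R0 wants the highest of {A=-89, B=-90, C=-77}, so chooses C.

C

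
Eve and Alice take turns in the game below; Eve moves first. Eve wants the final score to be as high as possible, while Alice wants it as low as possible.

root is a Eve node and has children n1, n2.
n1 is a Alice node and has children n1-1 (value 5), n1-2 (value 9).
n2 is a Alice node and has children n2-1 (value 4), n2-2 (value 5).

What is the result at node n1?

5

n1 (Alice): min(5, 9) = 5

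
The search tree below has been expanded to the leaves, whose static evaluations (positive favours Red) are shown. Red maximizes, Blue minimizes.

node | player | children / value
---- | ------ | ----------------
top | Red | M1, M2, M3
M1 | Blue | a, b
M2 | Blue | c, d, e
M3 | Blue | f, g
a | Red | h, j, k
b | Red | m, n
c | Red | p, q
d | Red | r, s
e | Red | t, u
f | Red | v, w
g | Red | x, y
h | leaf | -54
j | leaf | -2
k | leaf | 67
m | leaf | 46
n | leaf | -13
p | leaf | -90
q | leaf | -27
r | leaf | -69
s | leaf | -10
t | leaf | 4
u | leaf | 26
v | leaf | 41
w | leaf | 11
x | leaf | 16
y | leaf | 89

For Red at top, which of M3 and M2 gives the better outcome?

f (Red): max(41, 11) = 41
g (Red): max(16, 89) = 89
M3 (Blue): min(41, 89) = 41
c (Red): max(-90, -27) = -27
d (Red): max(-69, -10) = -10
e (Red): max(4, 26) = 26
M2 (Blue): min(-27, -10, 26) = -27
Red prefers the higher value; M3=41, M2=-27. M3 is better since 41 > -27.

M3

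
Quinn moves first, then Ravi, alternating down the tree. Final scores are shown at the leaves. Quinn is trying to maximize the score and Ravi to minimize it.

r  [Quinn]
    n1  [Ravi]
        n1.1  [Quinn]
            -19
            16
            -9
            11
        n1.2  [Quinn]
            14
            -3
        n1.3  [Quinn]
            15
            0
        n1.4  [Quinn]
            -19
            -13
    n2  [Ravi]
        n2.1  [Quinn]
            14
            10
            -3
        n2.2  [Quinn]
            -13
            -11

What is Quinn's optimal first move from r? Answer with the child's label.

n2

n1.1 (Quinn): max(-19, 16, -9, 11) = 16
n1.2 (Quinn): max(14, -3) = 14
n1.3 (Quinn): max(15, 0) = 15
n1.4 (Quinn): max(-19, -13) = -13
n1 (Ravi): min(16, 14, 15, -13) = -13
n2.1 (Quinn): max(14, 10, -3) = 14
n2.2 (Quinn): max(-13, -11) = -11
n2 (Ravi): min(14, -11) = -11
r (Quinn): max(-13, -11) = -11
Quinn at r wants the highest of {n1=-13, n2=-11}, so chooses n2.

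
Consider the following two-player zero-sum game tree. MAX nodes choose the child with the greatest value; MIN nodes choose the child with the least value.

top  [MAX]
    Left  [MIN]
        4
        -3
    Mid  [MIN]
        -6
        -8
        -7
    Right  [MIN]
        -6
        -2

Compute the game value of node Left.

-3

Left (MIN): min(4, -3) = -3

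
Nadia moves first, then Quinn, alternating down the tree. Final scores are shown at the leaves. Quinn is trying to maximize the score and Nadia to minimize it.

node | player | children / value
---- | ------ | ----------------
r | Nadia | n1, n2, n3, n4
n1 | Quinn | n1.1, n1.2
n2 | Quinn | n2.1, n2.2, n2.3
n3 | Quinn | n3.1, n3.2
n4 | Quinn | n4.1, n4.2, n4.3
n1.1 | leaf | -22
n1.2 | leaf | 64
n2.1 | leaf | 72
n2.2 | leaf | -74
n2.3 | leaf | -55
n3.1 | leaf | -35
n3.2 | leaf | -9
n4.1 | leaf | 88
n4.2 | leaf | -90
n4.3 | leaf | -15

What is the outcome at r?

n1 (Quinn): max(-22, 64) = 64
n2 (Quinn): max(72, -74, -55) = 72
n3 (Quinn): max(-35, -9) = -9
n4 (Quinn): max(88, -90, -15) = 88
r (Nadia): min(64, 72, -9, 88) = -9

-9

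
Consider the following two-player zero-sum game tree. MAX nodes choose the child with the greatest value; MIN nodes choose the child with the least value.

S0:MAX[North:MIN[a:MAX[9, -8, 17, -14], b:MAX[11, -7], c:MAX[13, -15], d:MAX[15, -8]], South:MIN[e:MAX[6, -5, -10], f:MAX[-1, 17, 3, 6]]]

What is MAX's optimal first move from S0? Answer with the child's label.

a (MAX): max(9, -8, 17, -14) = 17
b (MAX): max(11, -7) = 11
c (MAX): max(13, -15) = 13
d (MAX): max(15, -8) = 15
North (MIN): min(17, 11, 13, 15) = 11
e (MAX): max(6, -5, -10) = 6
f (MAX): max(-1, 17, 3, 6) = 17
South (MIN): min(6, 17) = 6
S0 (MAX): max(11, 6) = 11
MAX at S0 wants the highest of {North=11, South=6}, so chooses North.

North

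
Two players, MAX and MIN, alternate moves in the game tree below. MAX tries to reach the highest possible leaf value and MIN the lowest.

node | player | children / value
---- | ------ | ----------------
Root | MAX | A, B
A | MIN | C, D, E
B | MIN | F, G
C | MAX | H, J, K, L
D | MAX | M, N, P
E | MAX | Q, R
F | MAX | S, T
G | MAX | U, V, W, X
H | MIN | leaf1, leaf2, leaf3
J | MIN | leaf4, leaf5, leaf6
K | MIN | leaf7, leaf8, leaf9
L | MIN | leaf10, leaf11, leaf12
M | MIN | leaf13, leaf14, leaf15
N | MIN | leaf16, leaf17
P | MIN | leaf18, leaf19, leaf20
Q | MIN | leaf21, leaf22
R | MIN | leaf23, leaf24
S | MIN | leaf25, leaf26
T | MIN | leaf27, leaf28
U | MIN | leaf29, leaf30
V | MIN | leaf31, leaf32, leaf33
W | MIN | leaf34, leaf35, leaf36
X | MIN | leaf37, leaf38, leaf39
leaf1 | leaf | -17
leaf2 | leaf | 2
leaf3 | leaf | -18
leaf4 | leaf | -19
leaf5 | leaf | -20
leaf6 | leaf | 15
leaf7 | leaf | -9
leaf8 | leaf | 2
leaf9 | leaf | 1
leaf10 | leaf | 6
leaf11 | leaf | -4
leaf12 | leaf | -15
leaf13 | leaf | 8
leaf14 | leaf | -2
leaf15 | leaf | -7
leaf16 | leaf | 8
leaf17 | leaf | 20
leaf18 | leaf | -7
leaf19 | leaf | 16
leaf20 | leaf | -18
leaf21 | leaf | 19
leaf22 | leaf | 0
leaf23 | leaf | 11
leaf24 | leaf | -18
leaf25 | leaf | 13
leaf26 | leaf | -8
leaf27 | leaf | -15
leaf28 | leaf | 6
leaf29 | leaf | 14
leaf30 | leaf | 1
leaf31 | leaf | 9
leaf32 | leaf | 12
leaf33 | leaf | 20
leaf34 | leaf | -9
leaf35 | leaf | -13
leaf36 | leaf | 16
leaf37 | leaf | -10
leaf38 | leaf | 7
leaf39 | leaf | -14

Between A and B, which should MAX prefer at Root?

H (MIN): min(-17, 2, -18) = -18
J (MIN): min(-19, -20, 15) = -20
K (MIN): min(-9, 2, 1) = -9
L (MIN): min(6, -4, -15) = -15
C (MAX): max(-18, -20, -9, -15) = -9
M (MIN): min(8, -2, -7) = -7
N (MIN): min(8, 20) = 8
P (MIN): min(-7, 16, -18) = -18
D (MAX): max(-7, 8, -18) = 8
Q (MIN): min(19, 0) = 0
R (MIN): min(11, -18) = -18
E (MAX): max(0, -18) = 0
A (MIN): min(-9, 8, 0) = -9
S (MIN): min(13, -8) = -8
T (MIN): min(-15, 6) = -15
F (MAX): max(-8, -15) = -8
U (MIN): min(14, 1) = 1
V (MIN): min(9, 12, 20) = 9
W (MIN): min(-9, -13, 16) = -13
X (MIN): min(-10, 7, -14) = -14
G (MAX): max(1, 9, -13, -14) = 9
B (MIN): min(-8, 9) = -8
MAX prefers the higher value; A=-9, B=-8. B is better since -8 > -9.

B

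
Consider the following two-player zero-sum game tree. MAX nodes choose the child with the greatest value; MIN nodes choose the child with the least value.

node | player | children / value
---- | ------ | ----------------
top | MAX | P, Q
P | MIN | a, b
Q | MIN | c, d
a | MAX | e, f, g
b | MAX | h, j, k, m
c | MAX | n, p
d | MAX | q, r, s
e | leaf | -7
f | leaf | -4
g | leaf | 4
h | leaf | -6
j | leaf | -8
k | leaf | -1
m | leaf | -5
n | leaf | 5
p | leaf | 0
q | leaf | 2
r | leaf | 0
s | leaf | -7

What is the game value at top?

2

a (MAX): max(-7, -4, 4) = 4
b (MAX): max(-6, -8, -1, -5) = -1
P (MIN): min(4, -1) = -1
c (MAX): max(5, 0) = 5
d (MAX): max(2, 0, -7) = 2
Q (MIN): min(5, 2) = 2
top (MAX): max(-1, 2) = 2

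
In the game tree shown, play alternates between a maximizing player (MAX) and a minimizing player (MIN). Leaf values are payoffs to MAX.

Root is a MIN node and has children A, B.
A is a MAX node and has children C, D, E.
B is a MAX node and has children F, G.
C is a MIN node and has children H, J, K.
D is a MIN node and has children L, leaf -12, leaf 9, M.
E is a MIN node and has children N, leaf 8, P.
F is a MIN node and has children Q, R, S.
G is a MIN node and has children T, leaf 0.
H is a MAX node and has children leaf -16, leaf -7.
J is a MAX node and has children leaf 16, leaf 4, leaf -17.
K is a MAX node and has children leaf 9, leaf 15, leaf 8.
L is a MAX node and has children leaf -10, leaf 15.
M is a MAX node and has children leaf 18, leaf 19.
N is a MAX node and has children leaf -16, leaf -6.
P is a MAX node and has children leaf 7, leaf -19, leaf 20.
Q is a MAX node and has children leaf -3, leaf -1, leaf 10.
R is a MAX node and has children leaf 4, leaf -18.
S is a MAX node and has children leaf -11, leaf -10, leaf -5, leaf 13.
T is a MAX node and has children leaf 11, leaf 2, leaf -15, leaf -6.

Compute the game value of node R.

4

R (MAX): max(4, -18) = 4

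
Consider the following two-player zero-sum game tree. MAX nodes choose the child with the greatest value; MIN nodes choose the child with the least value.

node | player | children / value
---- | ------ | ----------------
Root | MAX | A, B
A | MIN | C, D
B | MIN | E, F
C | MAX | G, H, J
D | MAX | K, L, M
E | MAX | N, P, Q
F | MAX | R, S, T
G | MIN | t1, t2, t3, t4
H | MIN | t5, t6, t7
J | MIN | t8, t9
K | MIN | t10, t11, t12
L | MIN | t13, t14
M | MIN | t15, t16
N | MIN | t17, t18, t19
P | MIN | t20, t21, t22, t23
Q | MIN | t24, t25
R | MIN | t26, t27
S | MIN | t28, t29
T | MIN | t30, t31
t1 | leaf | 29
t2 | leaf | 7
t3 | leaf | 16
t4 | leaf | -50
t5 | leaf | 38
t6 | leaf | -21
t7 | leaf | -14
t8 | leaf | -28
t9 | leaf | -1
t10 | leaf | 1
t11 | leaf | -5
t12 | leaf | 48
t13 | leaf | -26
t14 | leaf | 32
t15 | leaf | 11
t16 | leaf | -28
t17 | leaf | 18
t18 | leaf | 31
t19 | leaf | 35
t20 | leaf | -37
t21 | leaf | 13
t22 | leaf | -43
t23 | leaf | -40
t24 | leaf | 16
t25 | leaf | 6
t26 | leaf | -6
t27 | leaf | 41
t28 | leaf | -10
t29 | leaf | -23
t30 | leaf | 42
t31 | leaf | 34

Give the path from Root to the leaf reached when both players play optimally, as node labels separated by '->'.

Root -> B -> E -> N -> t17

G (MIN): min(29, 7, 16, -50) = -50
H (MIN): min(38, -21, -14) = -21
J (MIN): min(-28, -1) = -28
C (MAX): max(-50, -21, -28) = -21
K (MIN): min(1, -5, 48) = -5
L (MIN): min(-26, 32) = -26
M (MIN): min(11, -28) = -28
D (MAX): max(-5, -26, -28) = -5
A (MIN): min(-21, -5) = -21
N (MIN): min(18, 31, 35) = 18
P (MIN): min(-37, 13, -43, -40) = -43
Q (MIN): min(16, 6) = 6
E (MAX): max(18, -43, 6) = 18
R (MIN): min(-6, 41) = -6
S (MIN): min(-10, -23) = -23
T (MIN): min(42, 34) = 34
F (MAX): max(-6, -23, 34) = 34
B (MIN): min(18, 34) = 18
Root (MAX): max(-21, 18) = 18
At Root, MAX picks B (highest: 18).
At B, MIN picks E (lowest: 18).
At E, MAX picks N (highest: 18).
At N, MIN picks t17 (lowest: 18).
Terminal value 18.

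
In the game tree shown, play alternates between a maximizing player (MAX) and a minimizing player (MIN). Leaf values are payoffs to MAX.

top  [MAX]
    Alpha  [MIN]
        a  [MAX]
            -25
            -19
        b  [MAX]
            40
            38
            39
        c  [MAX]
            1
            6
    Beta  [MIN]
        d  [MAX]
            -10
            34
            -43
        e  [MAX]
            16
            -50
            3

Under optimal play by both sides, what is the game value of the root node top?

16

a (MAX): max(-25, -19) = -19
b (MAX): max(40, 38, 39) = 40
c (MAX): max(1, 6) = 6
Alpha (MIN): min(-19, 40, 6) = -19
d (MAX): max(-10, 34, -43) = 34
e (MAX): max(16, -50, 3) = 16
Beta (MIN): min(34, 16) = 16
top (MAX): max(-19, 16) = 16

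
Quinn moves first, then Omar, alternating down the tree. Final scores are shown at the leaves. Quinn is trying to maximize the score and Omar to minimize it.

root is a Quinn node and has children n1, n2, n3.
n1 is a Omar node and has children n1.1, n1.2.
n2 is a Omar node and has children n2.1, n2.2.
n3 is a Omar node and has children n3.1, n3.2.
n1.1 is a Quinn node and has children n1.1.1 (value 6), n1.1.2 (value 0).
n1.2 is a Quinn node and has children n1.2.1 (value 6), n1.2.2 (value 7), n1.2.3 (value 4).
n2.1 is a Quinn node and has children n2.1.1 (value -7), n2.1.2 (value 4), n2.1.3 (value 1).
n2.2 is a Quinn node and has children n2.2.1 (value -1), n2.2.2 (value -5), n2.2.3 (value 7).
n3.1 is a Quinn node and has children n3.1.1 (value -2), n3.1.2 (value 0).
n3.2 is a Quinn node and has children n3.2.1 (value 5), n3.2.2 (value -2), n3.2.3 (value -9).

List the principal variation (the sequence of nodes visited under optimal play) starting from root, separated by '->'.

root -> n1 -> n1.1 -> n1.1.1

n1.1 (Quinn): max(6, 0) = 6
n1.2 (Quinn): max(6, 7, 4) = 7
n1 (Omar): min(6, 7) = 6
n2.1 (Quinn): max(-7, 4, 1) = 4
n2.2 (Quinn): max(-1, -5, 7) = 7
n2 (Omar): min(4, 7) = 4
n3.1 (Quinn): max(-2, 0) = 0
n3.2 (Quinn): max(5, -2, -9) = 5
n3 (Omar): min(0, 5) = 0
root (Quinn): max(6, 4, 0) = 6
At root, Quinn picks n1 (highest: 6).
At n1, Omar picks n1.1 (lowest: 6).
At n1.1, Quinn picks n1.1.1 (highest: 6).
Terminal value 6.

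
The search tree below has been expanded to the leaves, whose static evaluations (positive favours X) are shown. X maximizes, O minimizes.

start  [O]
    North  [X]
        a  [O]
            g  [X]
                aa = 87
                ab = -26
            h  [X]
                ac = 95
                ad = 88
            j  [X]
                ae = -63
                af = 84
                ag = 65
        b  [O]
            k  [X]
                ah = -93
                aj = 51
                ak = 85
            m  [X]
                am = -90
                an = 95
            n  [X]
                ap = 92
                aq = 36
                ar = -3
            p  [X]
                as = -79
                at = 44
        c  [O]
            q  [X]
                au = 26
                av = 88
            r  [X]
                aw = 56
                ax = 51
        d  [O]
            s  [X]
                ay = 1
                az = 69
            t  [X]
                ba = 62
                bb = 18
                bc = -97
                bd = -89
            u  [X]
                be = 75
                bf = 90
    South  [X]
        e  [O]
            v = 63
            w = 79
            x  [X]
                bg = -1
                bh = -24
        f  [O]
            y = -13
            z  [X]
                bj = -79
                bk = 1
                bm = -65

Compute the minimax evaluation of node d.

62

s (X): max(1, 69) = 69
t (X): max(62, 18, -97, -89) = 62
u (X): max(75, 90) = 90
d (O): min(69, 62, 90) = 62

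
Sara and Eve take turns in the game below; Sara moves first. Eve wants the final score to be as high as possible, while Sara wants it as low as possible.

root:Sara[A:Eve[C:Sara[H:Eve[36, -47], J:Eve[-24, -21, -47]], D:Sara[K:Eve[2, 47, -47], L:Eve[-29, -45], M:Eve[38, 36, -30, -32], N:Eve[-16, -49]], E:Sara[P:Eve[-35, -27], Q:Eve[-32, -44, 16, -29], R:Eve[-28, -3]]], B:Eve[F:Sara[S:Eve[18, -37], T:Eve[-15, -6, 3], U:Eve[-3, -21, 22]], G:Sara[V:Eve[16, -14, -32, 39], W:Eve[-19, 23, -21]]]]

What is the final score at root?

H (Eve): max(36, -47) = 36
J (Eve): max(-24, -21, -47) = -21
C (Sara): min(36, -21) = -21
K (Eve): max(2, 47, -47) = 47
L (Eve): max(-29, -45) = -29
M (Eve): max(38, 36, -30, -32) = 38
N (Eve): max(-16, -49) = -16
D (Sara): min(47, -29, 38, -16) = -29
P (Eve): max(-35, -27) = -27
Q (Eve): max(-32, -44, 16, -29) = 16
R (Eve): max(-28, -3) = -3
E (Sara): min(-27, 16, -3) = -27
A (Eve): max(-21, -29, -27) = -21
S (Eve): max(18, -37) = 18
T (Eve): max(-15, -6, 3) = 3
U (Eve): max(-3, -21, 22) = 22
F (Sara): min(18, 3, 22) = 3
V (Eve): max(16, -14, -32, 39) = 39
W (Eve): max(-19, 23, -21) = 23
G (Sara): min(39, 23) = 23
B (Eve): max(3, 23) = 23
root (Sara): min(-21, 23) = -21

-21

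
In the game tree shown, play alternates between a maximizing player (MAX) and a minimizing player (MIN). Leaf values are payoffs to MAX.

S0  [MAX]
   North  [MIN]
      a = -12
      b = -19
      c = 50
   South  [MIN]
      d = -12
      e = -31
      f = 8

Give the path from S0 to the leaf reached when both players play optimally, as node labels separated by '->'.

North (MIN): min(-12, -19, 50) = -19
South (MIN): min(-12, -31, 8) = -31
S0 (MAX): max(-19, -31) = -19
At S0, MAX picks North (highest: -19).
At North, MIN picks b (lowest: -19).
Terminal value -19.

S0 -> North -> b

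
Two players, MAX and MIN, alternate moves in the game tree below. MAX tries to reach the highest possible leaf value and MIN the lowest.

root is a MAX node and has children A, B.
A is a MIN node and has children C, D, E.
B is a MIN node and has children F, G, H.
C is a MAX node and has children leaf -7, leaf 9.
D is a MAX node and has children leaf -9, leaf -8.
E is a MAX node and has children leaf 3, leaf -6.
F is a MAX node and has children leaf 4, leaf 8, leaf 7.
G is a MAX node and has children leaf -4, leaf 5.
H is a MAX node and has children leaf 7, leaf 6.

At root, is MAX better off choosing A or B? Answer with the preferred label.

C (MAX): max(-7, 9) = 9
D (MAX): max(-9, -8) = -8
E (MAX): max(3, -6) = 3
A (MIN): min(9, -8, 3) = -8
F (MAX): max(4, 8, 7) = 8
G (MAX): max(-4, 5) = 5
H (MAX): max(7, 6) = 7
B (MIN): min(8, 5, 7) = 5
MAX prefers the higher value; A=-8, B=5. B is better since 5 > -8.

B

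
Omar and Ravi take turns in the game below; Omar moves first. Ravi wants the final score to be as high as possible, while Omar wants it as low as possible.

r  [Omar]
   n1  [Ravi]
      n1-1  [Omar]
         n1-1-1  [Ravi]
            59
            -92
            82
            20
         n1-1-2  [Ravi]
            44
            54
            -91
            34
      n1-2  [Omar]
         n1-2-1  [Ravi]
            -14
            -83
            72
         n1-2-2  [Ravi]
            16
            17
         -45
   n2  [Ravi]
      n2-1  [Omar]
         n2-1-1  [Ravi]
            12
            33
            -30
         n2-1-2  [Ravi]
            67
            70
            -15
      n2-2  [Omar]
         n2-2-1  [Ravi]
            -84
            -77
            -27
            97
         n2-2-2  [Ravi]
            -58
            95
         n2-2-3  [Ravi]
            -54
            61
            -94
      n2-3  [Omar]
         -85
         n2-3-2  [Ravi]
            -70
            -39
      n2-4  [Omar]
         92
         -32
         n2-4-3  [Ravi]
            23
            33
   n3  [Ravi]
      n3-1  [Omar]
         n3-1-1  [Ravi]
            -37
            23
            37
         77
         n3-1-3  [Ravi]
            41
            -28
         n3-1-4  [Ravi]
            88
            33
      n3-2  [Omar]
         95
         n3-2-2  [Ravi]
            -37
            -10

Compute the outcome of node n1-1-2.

54

n1-1-2 (Ravi): max(44, 54, -91, 34) = 54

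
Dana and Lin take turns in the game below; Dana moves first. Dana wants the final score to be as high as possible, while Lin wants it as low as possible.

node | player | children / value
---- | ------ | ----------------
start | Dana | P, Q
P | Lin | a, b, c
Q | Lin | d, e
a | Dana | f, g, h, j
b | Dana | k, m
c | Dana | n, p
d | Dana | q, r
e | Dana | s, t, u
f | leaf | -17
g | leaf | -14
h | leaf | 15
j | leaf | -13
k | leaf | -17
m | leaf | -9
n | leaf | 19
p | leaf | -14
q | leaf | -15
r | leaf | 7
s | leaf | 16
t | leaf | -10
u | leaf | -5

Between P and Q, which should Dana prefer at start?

Q

a (Dana): max(-17, -14, 15, -13) = 15
b (Dana): max(-17, -9) = -9
c (Dana): max(19, -14) = 19
P (Lin): min(15, -9, 19) = -9
d (Dana): max(-15, 7) = 7
e (Dana): max(16, -10, -5) = 16
Q (Lin): min(7, 16) = 7
Dana prefers the higher value; P=-9, Q=7. Q is better since 7 > -9.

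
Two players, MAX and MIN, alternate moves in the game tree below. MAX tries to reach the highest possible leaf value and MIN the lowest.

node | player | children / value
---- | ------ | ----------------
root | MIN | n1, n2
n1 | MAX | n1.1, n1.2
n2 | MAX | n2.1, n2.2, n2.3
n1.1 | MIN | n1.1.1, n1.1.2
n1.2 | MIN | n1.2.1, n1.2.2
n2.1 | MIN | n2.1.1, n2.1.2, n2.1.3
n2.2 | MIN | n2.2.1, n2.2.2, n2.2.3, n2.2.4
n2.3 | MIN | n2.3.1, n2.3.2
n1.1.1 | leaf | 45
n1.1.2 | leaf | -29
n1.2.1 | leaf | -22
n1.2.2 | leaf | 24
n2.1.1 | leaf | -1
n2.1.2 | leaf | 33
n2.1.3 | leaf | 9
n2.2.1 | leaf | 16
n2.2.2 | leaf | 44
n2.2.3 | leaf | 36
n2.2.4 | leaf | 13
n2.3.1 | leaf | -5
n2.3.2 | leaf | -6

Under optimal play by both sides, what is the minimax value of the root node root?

n1.1 (MIN): min(45, -29) = -29
n1.2 (MIN): min(-22, 24) = -22
n1 (MAX): max(-29, -22) = -22
n2.1 (MIN): min(-1, 33, 9) = -1
n2.2 (MIN): min(16, 44, 36, 13) = 13
n2.3 (MIN): min(-5, -6) = -6
n2 (MAX): max(-1, 13, -6) = 13
root (MIN): min(-22, 13) = -22

-22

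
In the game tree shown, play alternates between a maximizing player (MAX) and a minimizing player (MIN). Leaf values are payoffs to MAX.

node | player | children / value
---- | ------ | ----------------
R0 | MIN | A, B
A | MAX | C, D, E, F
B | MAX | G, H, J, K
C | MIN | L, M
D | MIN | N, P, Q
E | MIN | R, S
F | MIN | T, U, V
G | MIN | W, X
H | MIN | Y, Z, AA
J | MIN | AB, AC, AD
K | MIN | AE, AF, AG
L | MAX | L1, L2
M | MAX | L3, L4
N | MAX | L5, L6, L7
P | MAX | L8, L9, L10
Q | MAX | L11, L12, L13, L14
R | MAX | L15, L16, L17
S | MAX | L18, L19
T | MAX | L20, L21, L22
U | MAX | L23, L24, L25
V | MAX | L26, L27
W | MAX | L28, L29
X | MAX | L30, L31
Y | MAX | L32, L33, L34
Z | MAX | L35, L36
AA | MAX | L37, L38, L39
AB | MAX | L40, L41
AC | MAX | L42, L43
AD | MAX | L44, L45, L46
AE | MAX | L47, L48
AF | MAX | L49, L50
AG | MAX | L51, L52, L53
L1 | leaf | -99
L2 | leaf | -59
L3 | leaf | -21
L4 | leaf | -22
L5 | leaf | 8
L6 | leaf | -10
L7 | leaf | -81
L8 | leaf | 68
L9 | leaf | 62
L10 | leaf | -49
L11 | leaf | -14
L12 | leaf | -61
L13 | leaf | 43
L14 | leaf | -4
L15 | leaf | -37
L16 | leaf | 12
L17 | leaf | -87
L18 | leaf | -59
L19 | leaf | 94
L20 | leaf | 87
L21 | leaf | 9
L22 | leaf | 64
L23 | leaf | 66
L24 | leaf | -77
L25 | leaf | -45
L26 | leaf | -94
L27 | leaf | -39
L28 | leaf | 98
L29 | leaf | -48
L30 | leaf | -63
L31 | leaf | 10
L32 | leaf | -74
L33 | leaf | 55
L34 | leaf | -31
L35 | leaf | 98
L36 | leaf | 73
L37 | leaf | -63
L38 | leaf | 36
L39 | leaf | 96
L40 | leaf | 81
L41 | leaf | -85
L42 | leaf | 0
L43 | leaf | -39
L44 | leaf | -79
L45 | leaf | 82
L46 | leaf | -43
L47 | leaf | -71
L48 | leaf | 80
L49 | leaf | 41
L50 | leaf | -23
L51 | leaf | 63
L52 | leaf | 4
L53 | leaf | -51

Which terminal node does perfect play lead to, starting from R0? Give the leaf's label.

L (MAX): max(-99, -59) = -59
M (MAX): max(-21, -22) = -21
C (MIN): min(-59, -21) = -59
N (MAX): max(8, -10, -81) = 8
P (MAX): max(68, 62, -49) = 68
Q (MAX): max(-14, -61, 43, -4) = 43
D (MIN): min(8, 68, 43) = 8
R (MAX): max(-37, 12, -87) = 12
S (MAX): max(-59, 94) = 94
E (MIN): min(12, 94) = 12
T (MAX): max(87, 9, 64) = 87
U (MAX): max(66, -77, -45) = 66
V (MAX): max(-94, -39) = -39
F (MIN): min(87, 66, -39) = -39
A (MAX): max(-59, 8, 12, -39) = 12
W (MAX): max(98, -48) = 98
X (MAX): max(-63, 10) = 10
G (MIN): min(98, 10) = 10
Y (MAX): max(-74, 55, -31) = 55
Z (MAX): max(98, 73) = 98
AA (MAX): max(-63, 36, 96) = 96
H (MIN): min(55, 98, 96) = 55
AB (MAX): max(81, -85) = 81
AC (MAX): max(0, -39) = 0
AD (MAX): max(-79, 82, -43) = 82
J (MIN): min(81, 0, 82) = 0
AE (MAX): max(-71, 80) = 80
AF (MAX): max(41, -23) = 41
AG (MAX): max(63, 4, -51) = 63
K (MIN): min(80, 41, 63) = 41
B (MAX): max(10, 55, 0, 41) = 55
R0 (MIN): min(12, 55) = 12
At R0, MIN picks A (lowest: 12).
At A, MAX picks E (highest: 12).
At E, MIN picks R (lowest: 12).
At R, MAX picks L16 (highest: 12).
Terminal value 12.

L16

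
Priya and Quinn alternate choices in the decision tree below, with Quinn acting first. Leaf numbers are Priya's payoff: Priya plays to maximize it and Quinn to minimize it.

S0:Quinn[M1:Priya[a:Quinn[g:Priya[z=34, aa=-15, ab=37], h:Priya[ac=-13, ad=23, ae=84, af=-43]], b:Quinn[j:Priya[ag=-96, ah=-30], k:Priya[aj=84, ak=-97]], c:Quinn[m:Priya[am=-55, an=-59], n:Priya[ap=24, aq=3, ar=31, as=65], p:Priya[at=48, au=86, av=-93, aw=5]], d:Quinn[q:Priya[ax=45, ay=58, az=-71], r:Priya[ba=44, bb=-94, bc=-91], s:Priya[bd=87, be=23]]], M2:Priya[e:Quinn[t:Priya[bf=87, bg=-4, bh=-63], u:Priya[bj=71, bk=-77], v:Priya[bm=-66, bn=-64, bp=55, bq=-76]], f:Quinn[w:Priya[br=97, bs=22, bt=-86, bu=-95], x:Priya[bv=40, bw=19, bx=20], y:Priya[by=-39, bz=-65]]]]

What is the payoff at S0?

g (Priya): max(34, -15, 37) = 37
h (Priya): max(-13, 23, 84, -43) = 84
a (Quinn): min(37, 84) = 37
j (Priya): max(-96, -30) = -30
k (Priya): max(84, -97) = 84
b (Quinn): min(-30, 84) = -30
m (Priya): max(-55, -59) = -55
n (Priya): max(24, 3, 31, 65) = 65
p (Priya): max(48, 86, -93, 5) = 86
c (Quinn): min(-55, 65, 86) = -55
q (Priya): max(45, 58, -71) = 58
r (Priya): max(44, -94, -91) = 44
s (Priya): max(87, 23) = 87
d (Quinn): min(58, 44, 87) = 44
M1 (Priya): max(37, -30, -55, 44) = 44
t (Priya): max(87, -4, -63) = 87
u (Priya): max(71, -77) = 71
v (Priya): max(-66, -64, 55, -76) = 55
e (Quinn): min(87, 71, 55) = 55
w (Priya): max(97, 22, -86, -95) = 97
x (Priya): max(40, 19, 20) = 40
y (Priya): max(-39, -65) = -39
f (Quinn): min(97, 40, -39) = -39
M2 (Priya): max(55, -39) = 55
S0 (Quinn): min(44, 55) = 44

44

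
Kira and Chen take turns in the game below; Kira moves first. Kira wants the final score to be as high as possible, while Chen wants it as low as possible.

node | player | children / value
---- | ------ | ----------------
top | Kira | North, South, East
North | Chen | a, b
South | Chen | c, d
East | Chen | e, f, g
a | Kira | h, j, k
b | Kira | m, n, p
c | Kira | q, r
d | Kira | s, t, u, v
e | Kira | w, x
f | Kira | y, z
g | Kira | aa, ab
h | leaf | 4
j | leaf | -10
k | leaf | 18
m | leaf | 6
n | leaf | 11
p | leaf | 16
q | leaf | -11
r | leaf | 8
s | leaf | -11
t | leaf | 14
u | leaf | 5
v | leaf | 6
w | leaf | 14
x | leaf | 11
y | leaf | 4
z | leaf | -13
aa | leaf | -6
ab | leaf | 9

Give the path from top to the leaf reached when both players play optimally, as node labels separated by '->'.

a (Kira): max(4, -10, 18) = 18
b (Kira): max(6, 11, 16) = 16
North (Chen): min(18, 16) = 16
c (Kira): max(-11, 8) = 8
d (Kira): max(-11, 14, 5, 6) = 14
South (Chen): min(8, 14) = 8
e (Kira): max(14, 11) = 14
f (Kira): max(4, -13) = 4
g (Kira): max(-6, 9) = 9
East (Chen): min(14, 4, 9) = 4
top (Kira): max(16, 8, 4) = 16
At top, Kira picks North (highest: 16).
At North, Chen picks b (lowest: 16).
At b, Kira picks p (highest: 16).
Terminal value 16.

top -> North -> b -> p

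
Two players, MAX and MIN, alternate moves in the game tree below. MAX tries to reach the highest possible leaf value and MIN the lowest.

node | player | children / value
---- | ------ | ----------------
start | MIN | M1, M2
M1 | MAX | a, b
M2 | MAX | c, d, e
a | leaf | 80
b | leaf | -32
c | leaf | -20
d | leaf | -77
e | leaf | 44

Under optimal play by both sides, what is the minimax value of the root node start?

M1 (MAX): max(80, -32) = 80
M2 (MAX): max(-20, -77, 44) = 44
start (MIN): min(80, 44) = 44

44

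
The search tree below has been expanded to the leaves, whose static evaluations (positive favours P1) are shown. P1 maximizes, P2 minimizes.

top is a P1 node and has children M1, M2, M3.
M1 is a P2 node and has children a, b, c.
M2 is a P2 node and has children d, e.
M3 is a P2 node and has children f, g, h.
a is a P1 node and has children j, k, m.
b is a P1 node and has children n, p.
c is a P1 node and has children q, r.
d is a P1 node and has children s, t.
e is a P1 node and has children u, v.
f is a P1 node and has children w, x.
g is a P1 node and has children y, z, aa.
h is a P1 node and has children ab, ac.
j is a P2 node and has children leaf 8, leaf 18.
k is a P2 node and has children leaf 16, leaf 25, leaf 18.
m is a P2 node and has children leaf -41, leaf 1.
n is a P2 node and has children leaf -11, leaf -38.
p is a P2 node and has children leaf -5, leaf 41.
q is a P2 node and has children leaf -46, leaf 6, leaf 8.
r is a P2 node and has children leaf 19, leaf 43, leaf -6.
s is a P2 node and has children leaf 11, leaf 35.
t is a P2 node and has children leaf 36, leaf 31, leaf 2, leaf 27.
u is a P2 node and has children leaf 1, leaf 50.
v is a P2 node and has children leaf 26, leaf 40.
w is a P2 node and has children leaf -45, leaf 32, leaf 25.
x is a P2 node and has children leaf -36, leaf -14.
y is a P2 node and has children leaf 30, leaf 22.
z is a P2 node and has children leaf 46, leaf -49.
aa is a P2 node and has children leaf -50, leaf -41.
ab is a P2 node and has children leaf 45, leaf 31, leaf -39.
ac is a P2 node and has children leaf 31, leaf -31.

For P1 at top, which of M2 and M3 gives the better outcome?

M2

s (P2): min(11, 35) = 11
t (P2): min(36, 31, 2, 27) = 2
d (P1): max(11, 2) = 11
u (P2): min(1, 50) = 1
v (P2): min(26, 40) = 26
e (P1): max(1, 26) = 26
M2 (P2): min(11, 26) = 11
w (P2): min(-45, 32, 25) = -45
x (P2): min(-36, -14) = -36
f (P1): max(-45, -36) = -36
y (P2): min(30, 22) = 22
z (P2): min(46, -49) = -49
aa (P2): min(-50, -41) = -50
g (P1): max(22, -49, -50) = 22
ab (P2): min(45, 31, -39) = -39
ac (P2): min(31, -31) = -31
h (P1): max(-39, -31) = -31
M3 (P2): min(-36, 22, -31) = -36
P1 prefers the higher value; M2=11, M3=-36. M2 is better since 11 > -36.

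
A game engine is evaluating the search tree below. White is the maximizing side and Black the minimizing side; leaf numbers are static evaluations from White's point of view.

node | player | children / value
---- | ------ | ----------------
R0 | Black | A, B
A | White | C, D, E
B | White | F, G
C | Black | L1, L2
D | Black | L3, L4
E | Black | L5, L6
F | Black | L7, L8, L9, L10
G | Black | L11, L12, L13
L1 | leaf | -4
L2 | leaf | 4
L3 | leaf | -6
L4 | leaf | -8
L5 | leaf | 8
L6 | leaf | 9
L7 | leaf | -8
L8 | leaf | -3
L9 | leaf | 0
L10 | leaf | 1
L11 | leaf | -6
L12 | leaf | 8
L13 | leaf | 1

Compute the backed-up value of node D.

-8

D (Black): min(-6, -8) = -8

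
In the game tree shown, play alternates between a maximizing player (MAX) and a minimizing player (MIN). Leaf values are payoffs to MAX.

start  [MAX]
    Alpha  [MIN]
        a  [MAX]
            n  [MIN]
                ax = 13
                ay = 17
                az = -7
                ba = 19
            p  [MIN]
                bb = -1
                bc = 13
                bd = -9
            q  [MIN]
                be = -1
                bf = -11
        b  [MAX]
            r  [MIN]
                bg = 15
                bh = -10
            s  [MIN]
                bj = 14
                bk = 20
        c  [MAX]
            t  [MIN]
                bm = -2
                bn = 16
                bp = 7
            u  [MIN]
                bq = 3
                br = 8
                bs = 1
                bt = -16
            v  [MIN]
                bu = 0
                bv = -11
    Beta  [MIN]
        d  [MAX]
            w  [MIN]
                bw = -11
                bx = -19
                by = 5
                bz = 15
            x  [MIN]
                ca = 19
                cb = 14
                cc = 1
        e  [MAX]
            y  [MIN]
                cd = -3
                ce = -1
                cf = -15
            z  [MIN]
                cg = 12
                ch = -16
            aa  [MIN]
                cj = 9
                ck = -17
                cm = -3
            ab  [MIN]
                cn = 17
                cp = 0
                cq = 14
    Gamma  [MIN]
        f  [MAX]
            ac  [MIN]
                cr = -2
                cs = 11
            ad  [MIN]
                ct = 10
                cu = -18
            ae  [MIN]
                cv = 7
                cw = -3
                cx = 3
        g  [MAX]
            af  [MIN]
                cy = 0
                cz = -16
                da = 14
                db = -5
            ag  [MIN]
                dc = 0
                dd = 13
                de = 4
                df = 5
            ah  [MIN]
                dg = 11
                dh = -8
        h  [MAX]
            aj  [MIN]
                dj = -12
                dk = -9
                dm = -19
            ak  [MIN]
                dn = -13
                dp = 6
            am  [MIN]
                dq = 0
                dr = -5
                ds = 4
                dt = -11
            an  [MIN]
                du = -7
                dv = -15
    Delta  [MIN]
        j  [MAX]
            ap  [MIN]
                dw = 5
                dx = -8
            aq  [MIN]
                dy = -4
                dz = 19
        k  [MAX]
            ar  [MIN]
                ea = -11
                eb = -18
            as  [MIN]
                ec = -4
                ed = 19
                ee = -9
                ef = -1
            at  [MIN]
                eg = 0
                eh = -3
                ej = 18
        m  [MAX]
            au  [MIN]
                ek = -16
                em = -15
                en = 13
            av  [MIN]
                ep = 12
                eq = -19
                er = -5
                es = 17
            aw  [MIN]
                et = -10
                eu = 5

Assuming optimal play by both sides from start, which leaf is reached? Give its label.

n (MIN): min(13, 17, -7, 19) = -7
p (MIN): min(-1, 13, -9) = -9
q (MIN): min(-1, -11) = -11
a (MAX): max(-7, -9, -11) = -7
r (MIN): min(15, -10) = -10
s (MIN): min(14, 20) = 14
b (MAX): max(-10, 14) = 14
t (MIN): min(-2, 16, 7) = -2
u (MIN): min(3, 8, 1, -16) = -16
v (MIN): min(0, -11) = -11
c (MAX): max(-2, -16, -11) = -2
Alpha (MIN): min(-7, 14, -2) = -7
w (MIN): min(-11, -19, 5, 15) = -19
x (MIN): min(19, 14, 1) = 1
d (MAX): max(-19, 1) = 1
y (MIN): min(-3, -1, -15) = -15
z (MIN): min(12, -16) = -16
aa (MIN): min(9, -17, -3) = -17
ab (MIN): min(17, 0, 14) = 0
e (MAX): max(-15, -16, -17, 0) = 0
Beta (MIN): min(1, 0) = 0
ac (MIN): min(-2, 11) = -2
ad (MIN): min(10, -18) = -18
ae (MIN): min(7, -3, 3) = -3
f (MAX): max(-2, -18, -3) = -2
af (MIN): min(0, -16, 14, -5) = -16
ag (MIN): min(0, 13, 4, 5) = 0
ah (MIN): min(11, -8) = -8
g (MAX): max(-16, 0, -8) = 0
aj (MIN): min(-12, -9, -19) = -19
ak (MIN): min(-13, 6) = -13
am (MIN): min(0, -5, 4, -11) = -11
an (MIN): min(-7, -15) = -15
h (MAX): max(-19, -13, -11, -15) = -11
Gamma (MIN): min(-2, 0, -11) = -11
ap (MIN): min(5, -8) = -8
aq (MIN): min(-4, 19) = -4
j (MAX): max(-8, -4) = -4
ar (MIN): min(-11, -18) = -18
as (MIN): min(-4, 19, -9, -1) = -9
at (MIN): min(0, -3, 18) = -3
k (MAX): max(-18, -9, -3) = -3
au (MIN): min(-16, -15, 13) = -16
av (MIN): min(12, -19, -5, 17) = -19
aw (MIN): min(-10, 5) = -10
m (MAX): max(-16, -19, -10) = -10
Delta (MIN): min(-4, -3, -10) = -10
start (MAX): max(-7, 0, -11, -10) = 0
At start, MAX picks Beta (highest: 0).
At Beta, MIN picks e (lowest: 0).
At e, MAX picks ab (highest: 0).
At ab, MIN picks cp (lowest: 0).
Terminal value 0.

cp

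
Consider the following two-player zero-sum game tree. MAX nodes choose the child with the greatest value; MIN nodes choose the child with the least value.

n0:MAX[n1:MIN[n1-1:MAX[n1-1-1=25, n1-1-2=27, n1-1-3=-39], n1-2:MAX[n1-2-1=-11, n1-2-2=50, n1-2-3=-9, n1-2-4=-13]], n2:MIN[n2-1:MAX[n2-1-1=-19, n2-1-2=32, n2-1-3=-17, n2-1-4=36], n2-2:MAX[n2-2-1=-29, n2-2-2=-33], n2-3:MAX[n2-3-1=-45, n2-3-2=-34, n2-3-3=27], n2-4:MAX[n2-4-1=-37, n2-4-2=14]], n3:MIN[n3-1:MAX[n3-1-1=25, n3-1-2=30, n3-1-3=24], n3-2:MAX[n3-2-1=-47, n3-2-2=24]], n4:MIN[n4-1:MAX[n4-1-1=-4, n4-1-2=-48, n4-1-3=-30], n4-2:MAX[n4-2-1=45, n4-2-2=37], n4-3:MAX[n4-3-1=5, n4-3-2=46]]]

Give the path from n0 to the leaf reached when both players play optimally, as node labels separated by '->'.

n0 -> n1 -> n1-1 -> n1-1-2

n1-1 (MAX): max(25, 27, -39) = 27
n1-2 (MAX): max(-11, 50, -9, -13) = 50
n1 (MIN): min(27, 50) = 27
n2-1 (MAX): max(-19, 32, -17, 36) = 36
n2-2 (MAX): max(-29, -33) = -29
n2-3 (MAX): max(-45, -34, 27) = 27
n2-4 (MAX): max(-37, 14) = 14
n2 (MIN): min(36, -29, 27, 14) = -29
n3-1 (MAX): max(25, 30, 24) = 30
n3-2 (MAX): max(-47, 24) = 24
n3 (MIN): min(30, 24) = 24
n4-1 (MAX): max(-4, -48, -30) = -4
n4-2 (MAX): max(45, 37) = 45
n4-3 (MAX): max(5, 46) = 46
n4 (MIN): min(-4, 45, 46) = -4
n0 (MAX): max(27, -29, 24, -4) = 27
At n0, MAX picks n1 (highest: 27).
At n1, MIN picks n1-1 (lowest: 27).
At n1-1, MAX picks n1-1-2 (highest: 27).
Terminal value 27.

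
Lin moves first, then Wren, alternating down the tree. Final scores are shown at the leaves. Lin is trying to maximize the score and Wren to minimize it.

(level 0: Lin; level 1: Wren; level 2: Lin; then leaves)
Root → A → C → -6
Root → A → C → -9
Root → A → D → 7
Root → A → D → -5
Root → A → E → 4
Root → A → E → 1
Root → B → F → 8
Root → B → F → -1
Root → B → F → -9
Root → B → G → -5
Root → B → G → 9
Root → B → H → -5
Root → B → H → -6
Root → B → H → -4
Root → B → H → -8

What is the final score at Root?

C (Lin): max(-6, -9) = -6
D (Lin): max(7, -5) = 7
E (Lin): max(4, 1) = 4
A (Wren): min(-6, 7, 4) = -6
F (Lin): max(8, -1, -9) = 8
G (Lin): max(-5, 9) = 9
H (Lin): max(-5, -6, -4, -8) = -4
B (Wren): min(8, 9, -4) = -4
Root (Lin): max(-6, -4) = -4

-4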